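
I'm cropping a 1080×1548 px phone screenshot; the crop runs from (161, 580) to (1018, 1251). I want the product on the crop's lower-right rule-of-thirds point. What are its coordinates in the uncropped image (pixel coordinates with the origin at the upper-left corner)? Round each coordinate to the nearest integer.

Crop width = 1018 − 161 = 857 px; one third is 285.67 px.
Crop height = 1251 − 580 = 671 px; one third is 223.67 px.
The lower-right point is two-thirds across and two-thirds down within the crop:
x = 161 + 2 × 285.67 ≈ 732; y = 580 + 2 × 223.67 ≈ 1027.

x = 732 px, y = 1027 px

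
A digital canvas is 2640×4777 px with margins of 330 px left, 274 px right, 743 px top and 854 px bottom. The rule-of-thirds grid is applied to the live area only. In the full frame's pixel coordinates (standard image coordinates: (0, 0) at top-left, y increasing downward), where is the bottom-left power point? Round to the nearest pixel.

(1009, 2863)

Content width = 2640 − 330 − 274 = 2036 px; content height = 4777 − 743 − 854 = 3180 px.
Bottom-left is one-third across and two-thirds down within the live area.
x = 330 + 1 × 2036/3 = 330 + 678.67 ≈ 1009
y = 743 + 2 × 3180/3 = 743 + 2120.00 ≈ 2863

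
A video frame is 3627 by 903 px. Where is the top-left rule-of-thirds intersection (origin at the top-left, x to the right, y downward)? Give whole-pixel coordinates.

The top-left point sits one-third of the way across and one-third of the way down.
x = 1 × 3627/3 ≈ 1209; y = 1 × 903/3 ≈ 301.

x = 1209 px, y = 301 px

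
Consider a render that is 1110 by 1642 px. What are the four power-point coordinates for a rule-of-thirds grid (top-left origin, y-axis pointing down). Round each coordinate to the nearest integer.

(370, 547), (740, 547), (370, 1095), (740, 1095)

One third of 1110 is 370; one third of 1642 is 547.33.
Vertical third lines at x = 370 and x = 740; horizontal third lines at y = 547 and y = 1095.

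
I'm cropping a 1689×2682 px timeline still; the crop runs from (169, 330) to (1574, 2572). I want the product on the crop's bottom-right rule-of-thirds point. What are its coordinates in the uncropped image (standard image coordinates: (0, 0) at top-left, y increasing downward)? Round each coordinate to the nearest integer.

(1106, 1825)

Crop width = 1574 − 169 = 1405 px; one third is 468.33 px.
Crop height = 2572 − 330 = 2242 px; one third is 747.33 px.
The bottom-right point is two-thirds across and two-thirds down within the crop:
x = 169 + 2 × 468.33 ≈ 1106; y = 330 + 2 × 747.33 ≈ 1825.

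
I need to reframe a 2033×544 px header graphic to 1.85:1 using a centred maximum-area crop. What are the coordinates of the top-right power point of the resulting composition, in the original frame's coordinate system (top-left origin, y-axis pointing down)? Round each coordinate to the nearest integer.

2033/544 > 1.85/1, so the 1.85:1 crop keeps the full height 544 and trims width to 544 × 1.85/1 = 1006.40 px.
Left offset = (2033 − 1006.40)/2 = 513.30 px; top offset = 0.
Top-right is two-thirds across and one-third down within the crop:
x = 513.30 + 2 × 1006.40/3 ≈ 1184; y = 0.00 + 1 × 544.00/3 ≈ 181.

(1184, 181)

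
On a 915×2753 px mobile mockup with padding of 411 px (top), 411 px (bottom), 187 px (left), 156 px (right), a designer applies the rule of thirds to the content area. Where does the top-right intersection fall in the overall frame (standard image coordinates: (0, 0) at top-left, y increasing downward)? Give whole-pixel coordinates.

Content width = 915 − 187 − 156 = 572 px; content height = 2753 − 411 − 411 = 1931 px.
Top-right is two-thirds across and one-third down within the content area.
x = 187 + 2 × 572/3 = 187 + 381.33 ≈ 568
y = 411 + 1 × 1931/3 = 411 + 643.67 ≈ 1055

x = 568 px, y = 1055 px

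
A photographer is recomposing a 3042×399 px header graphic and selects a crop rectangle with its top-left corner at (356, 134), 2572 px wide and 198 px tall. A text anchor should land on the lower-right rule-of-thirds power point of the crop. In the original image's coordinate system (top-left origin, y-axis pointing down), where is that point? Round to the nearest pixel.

One third of the crop width 2572 is 857.33 px.
One third of the crop height 198 is 66.00 px.
The lower-right point is two-thirds across and two-thirds down within the crop:
x = 356 + 2 × 857.33 ≈ 2071; y = 134 + 2 × 66.00 ≈ 266.

x = 2071 px, y = 266 px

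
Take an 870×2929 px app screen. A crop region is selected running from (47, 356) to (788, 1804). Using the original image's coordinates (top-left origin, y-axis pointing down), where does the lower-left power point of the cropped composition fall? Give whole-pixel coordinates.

Crop width = 788 − 47 = 741 px; one third is 247.00 px.
Crop height = 1804 − 356 = 1448 px; one third is 482.67 px.
The lower-left point is one-third across and two-thirds down within the crop:
x = 47 + 1 × 247.00 ≈ 294; y = 356 + 2 × 482.67 ≈ 1321.

x = 294 px, y = 1321 px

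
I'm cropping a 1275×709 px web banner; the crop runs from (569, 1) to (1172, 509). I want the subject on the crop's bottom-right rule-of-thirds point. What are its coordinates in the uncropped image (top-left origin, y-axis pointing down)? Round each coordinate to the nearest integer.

x = 971 px, y = 340 px

Crop width = 1172 − 569 = 603 px; one third is 201.00 px.
Crop height = 509 − 1 = 508 px; one third is 169.33 px.
The bottom-right point is two-thirds across and two-thirds down within the crop:
x = 569 + 2 × 201.00 ≈ 971; y = 1 + 2 × 169.33 ≈ 340.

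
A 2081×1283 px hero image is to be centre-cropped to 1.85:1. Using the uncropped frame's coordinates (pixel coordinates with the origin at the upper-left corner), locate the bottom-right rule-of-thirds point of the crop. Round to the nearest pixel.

2081/1283 < 1.85/1, so the 1.85:1 crop keeps the full width 2081 and trims height to 2081 × 1/1.85 = 1124.86 px.
Top offset = (1283 − 1124.86)/2 = 79.07 px; left offset = 0.
Bottom-right is two-thirds across and two-thirds down within the crop:
x = 0.00 + 2 × 2081.00/3 ≈ 1387; y = 79.07 + 2 × 1124.86/3 ≈ 829.

(1387, 829)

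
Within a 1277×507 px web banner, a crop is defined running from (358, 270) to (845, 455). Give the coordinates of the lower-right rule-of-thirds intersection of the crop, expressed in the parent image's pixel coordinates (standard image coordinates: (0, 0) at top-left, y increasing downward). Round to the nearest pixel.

x = 683 px, y = 393 px

Crop width = 845 − 358 = 487 px; one third is 162.33 px.
Crop height = 455 − 270 = 185 px; one third is 61.67 px.
The lower-right point is two-thirds across and two-thirds down within the crop:
x = 358 + 2 × 162.33 ≈ 683; y = 270 + 2 × 61.67 ≈ 393.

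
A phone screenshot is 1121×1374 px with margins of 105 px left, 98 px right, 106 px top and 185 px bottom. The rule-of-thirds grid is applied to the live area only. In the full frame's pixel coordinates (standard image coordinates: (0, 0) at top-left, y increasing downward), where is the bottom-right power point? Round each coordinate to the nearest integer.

Content width = 1121 − 105 − 98 = 918 px; content height = 1374 − 106 − 185 = 1083 px.
Bottom-right is two-thirds across and two-thirds down within the live area.
x = 105 + 2 × 918/3 = 105 + 612.00 ≈ 717
y = 106 + 2 × 1083/3 = 106 + 722.00 ≈ 828

x = 717 px, y = 828 px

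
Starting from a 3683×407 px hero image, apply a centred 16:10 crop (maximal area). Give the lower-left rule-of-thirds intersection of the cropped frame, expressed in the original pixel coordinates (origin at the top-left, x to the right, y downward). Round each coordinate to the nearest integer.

x = 1733 px, y = 271 px

3683/407 > 16/10, so the 16:10 crop keeps the full height 407 and trims width to 407 × 16/10 = 651.20 px.
Left offset = (3683 − 651.20)/2 = 1515.90 px; top offset = 0.
Lower-left is one-third across and two-thirds down within the crop:
x = 1515.90 + 1 × 651.20/3 ≈ 1733; y = 0.00 + 2 × 407.00/3 ≈ 271.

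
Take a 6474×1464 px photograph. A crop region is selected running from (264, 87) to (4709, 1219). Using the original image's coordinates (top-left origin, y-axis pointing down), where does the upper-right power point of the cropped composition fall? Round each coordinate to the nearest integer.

(3227, 464)

Crop width = 4709 − 264 = 4445 px; one third is 1481.67 px.
Crop height = 1219 − 87 = 1132 px; one third is 377.33 px.
The upper-right point is two-thirds across and one-third down within the crop:
x = 264 + 2 × 1481.67 ≈ 3227; y = 87 + 1 × 377.33 ≈ 464.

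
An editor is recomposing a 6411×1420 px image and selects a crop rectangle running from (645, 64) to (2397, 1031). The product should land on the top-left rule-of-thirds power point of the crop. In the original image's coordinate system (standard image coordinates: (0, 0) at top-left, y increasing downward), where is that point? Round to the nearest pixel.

x = 1229 px, y = 386 px

Crop width = 2397 − 645 = 1752 px; one third is 584.00 px.
Crop height = 1031 − 64 = 967 px; one third is 322.33 px.
The top-left point is one-third across and one-third down within the crop:
x = 645 + 1 × 584.00 ≈ 1229; y = 64 + 1 × 322.33 ≈ 386.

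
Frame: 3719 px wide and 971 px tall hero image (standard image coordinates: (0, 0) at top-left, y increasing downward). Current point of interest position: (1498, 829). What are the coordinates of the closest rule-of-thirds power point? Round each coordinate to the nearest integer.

Third lines: x ∈ {1240, 2479}, y ∈ {324, 647}.
1498 is closer to x = 1240; 829 is closer to y = 647.
So the nearest intersection is the lower-left power point.

(1240, 647)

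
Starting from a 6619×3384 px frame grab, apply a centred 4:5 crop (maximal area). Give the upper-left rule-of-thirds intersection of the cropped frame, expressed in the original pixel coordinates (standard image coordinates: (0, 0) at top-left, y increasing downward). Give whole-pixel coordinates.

6619/3384 > 4/5, so the 4:5 crop keeps the full height 3384 and trims width to 3384 × 4/5 = 2707.20 px.
Left offset = (6619 − 2707.20)/2 = 1955.90 px; top offset = 0.
Upper-left is one-third across and one-third down within the crop:
x = 1955.90 + 1 × 2707.20/3 ≈ 2858; y = 0.00 + 1 × 3384.00/3 ≈ 1128.

(2858, 1128)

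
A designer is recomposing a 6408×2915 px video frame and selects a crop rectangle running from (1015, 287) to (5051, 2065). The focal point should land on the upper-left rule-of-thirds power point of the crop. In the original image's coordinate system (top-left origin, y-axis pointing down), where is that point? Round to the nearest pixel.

Crop width = 5051 − 1015 = 4036 px; one third is 1345.33 px.
Crop height = 2065 − 287 = 1778 px; one third is 592.67 px.
The upper-left point is one-third across and one-third down within the crop:
x = 1015 + 1 × 1345.33 ≈ 2360; y = 287 + 1 × 592.67 ≈ 880.

x = 2360 px, y = 880 px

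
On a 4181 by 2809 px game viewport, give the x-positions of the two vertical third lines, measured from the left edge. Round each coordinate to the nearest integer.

x = 1394 px and x = 2787 px

4181 / 3 = 1393.67, so the vertical lines sit at one and two thirds of 4181.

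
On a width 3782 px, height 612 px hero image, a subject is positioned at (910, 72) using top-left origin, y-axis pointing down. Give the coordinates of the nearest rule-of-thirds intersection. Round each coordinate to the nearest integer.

Third lines: x ∈ {1261, 2521}, y ∈ {204, 408}.
910 is closer to x = 1261; 72 is closer to y = 204.
So the nearest intersection is the upper-left power point.

(1261, 204)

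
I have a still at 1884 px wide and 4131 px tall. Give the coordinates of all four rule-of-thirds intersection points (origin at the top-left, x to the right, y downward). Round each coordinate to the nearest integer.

(628, 1377), (1256, 1377), (628, 2754), (1256, 2754)

One third of 1884 is 628; one third of 4131 is 1377.
Vertical third lines at x = 628 and x = 1256; horizontal third lines at y = 1377 and y = 2754.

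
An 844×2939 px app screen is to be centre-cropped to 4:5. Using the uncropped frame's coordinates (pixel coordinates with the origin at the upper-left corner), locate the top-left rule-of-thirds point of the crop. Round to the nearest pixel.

844/2939 < 4/5, so the 4:5 crop keeps the full width 844 and trims height to 844 × 5/4 = 1055.00 px.
Top offset = (2939 − 1055.00)/2 = 942.00 px; left offset = 0.
Top-left is one-third across and one-third down within the crop:
x = 0.00 + 1 × 844.00/3 ≈ 281; y = 942.00 + 1 × 1055.00/3 ≈ 1294.

(281, 1294)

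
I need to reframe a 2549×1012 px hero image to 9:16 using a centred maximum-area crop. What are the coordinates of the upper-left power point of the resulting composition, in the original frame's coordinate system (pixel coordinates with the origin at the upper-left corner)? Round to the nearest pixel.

(1180, 337)

2549/1012 > 9/16, so the 9:16 crop keeps the full height 1012 and trims width to 1012 × 9/16 = 569.25 px.
Left offset = (2549 − 569.25)/2 = 989.88 px; top offset = 0.
Upper-left is one-third across and one-third down within the crop:
x = 989.88 + 1 × 569.25/3 ≈ 1180; y = 0.00 + 1 × 1012.00/3 ≈ 337.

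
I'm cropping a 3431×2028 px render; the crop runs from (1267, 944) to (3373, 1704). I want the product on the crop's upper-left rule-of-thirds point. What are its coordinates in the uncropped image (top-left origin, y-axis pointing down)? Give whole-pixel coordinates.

Crop width = 3373 − 1267 = 2106 px; one third is 702.00 px.
Crop height = 1704 − 944 = 760 px; one third is 253.33 px.
The upper-left point is one-third across and one-third down within the crop:
x = 1267 + 1 × 702.00 ≈ 1969; y = 944 + 1 × 253.33 ≈ 1197.

(1969, 1197)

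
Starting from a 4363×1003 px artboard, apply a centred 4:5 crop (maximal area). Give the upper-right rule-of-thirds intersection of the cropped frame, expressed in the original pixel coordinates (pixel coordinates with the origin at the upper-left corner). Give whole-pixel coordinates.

(2315, 334)

4363/1003 > 4/5, so the 4:5 crop keeps the full height 1003 and trims width to 1003 × 4/5 = 802.40 px.
Left offset = (4363 − 802.40)/2 = 1780.30 px; top offset = 0.
Upper-right is two-thirds across and one-third down within the crop:
x = 1780.30 + 2 × 802.40/3 ≈ 2315; y = 0.00 + 1 × 1003.00/3 ≈ 334.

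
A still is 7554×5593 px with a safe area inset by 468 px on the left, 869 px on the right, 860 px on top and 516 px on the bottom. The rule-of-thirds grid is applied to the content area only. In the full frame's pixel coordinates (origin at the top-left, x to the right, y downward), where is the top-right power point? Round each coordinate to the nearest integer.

(4613, 2266)

Content width = 7554 − 468 − 869 = 6217 px; content height = 5593 − 860 − 516 = 4217 px.
Top-right is two-thirds across and one-third down within the content area.
x = 468 + 2 × 6217/3 = 468 + 4144.67 ≈ 4613
y = 860 + 1 × 4217/3 = 860 + 1405.67 ≈ 2266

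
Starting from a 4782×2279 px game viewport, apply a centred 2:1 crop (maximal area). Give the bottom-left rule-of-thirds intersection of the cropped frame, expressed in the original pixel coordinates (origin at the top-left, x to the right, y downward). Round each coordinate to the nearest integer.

4782/2279 > 2/1, so the 2:1 crop keeps the full height 2279 and trims width to 2279 × 2/1 = 4558.00 px.
Left offset = (4782 − 4558.00)/2 = 112.00 px; top offset = 0.
Bottom-left is one-third across and two-thirds down within the crop:
x = 112.00 + 1 × 4558.00/3 ≈ 1631; y = 0.00 + 2 × 2279.00/3 ≈ 1519.

(1631, 1519)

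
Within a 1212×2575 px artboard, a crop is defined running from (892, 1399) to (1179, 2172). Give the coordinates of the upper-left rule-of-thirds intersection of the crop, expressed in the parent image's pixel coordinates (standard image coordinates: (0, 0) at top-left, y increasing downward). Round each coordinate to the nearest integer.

Crop width = 1179 − 892 = 287 px; one third is 95.67 px.
Crop height = 2172 − 1399 = 773 px; one third is 257.67 px.
The upper-left point is one-third across and one-third down within the crop:
x = 892 + 1 × 95.67 ≈ 988; y = 1399 + 1 × 257.67 ≈ 1657.

x = 988 px, y = 1657 px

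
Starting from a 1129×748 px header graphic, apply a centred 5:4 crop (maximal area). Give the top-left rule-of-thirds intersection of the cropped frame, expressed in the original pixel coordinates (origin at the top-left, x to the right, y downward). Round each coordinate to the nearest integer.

(409, 249)

1129/748 > 5/4, so the 5:4 crop keeps the full height 748 and trims width to 748 × 5/4 = 935.00 px.
Left offset = (1129 − 935.00)/2 = 97.00 px; top offset = 0.
Top-left is one-third across and one-third down within the crop:
x = 97.00 + 1 × 935.00/3 ≈ 409; y = 0.00 + 1 × 748.00/3 ≈ 249.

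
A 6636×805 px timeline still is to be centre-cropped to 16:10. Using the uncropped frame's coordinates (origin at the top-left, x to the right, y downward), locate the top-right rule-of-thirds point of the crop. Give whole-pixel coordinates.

x = 3533 px, y = 268 px

6636/805 > 16/10, so the 16:10 crop keeps the full height 805 and trims width to 805 × 16/10 = 1288.00 px.
Left offset = (6636 − 1288.00)/2 = 2674.00 px; top offset = 0.
Top-right is two-thirds across and one-third down within the crop:
x = 2674.00 + 2 × 1288.00/3 ≈ 3533; y = 0.00 + 1 × 805.00/3 ≈ 268.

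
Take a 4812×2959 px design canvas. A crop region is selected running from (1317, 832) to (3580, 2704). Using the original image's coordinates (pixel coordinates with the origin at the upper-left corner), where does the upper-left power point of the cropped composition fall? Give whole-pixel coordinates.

Crop width = 3580 − 1317 = 2263 px; one third is 754.33 px.
Crop height = 2704 − 832 = 1872 px; one third is 624.00 px.
The upper-left point is one-third across and one-third down within the crop:
x = 1317 + 1 × 754.33 ≈ 2071; y = 832 + 1 × 624.00 ≈ 1456.

(2071, 1456)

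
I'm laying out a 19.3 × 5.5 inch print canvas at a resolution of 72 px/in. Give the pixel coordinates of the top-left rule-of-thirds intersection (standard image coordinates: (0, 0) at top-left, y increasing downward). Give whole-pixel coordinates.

x = 463 px, y = 132 px

In pixels the canvas is 19.3 × 72 = 1389.6 wide and 5.5 × 72 = 396 tall.
The top-left point is one-third across and one-third down:
x = 1 × 1389.6/3 ≈ 463; y = 1 × 396/3 ≈ 132.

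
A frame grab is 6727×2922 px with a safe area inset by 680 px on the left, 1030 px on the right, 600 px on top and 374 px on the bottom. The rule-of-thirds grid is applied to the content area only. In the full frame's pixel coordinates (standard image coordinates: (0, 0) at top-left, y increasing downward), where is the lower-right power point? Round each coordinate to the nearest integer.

x = 4025 px, y = 1899 px

Content width = 6727 − 680 − 1030 = 5017 px; content height = 2922 − 600 − 374 = 1948 px.
Lower-right is two-thirds across and two-thirds down within the content area.
x = 680 + 2 × 5017/3 = 680 + 3344.67 ≈ 4025
y = 600 + 2 × 1948/3 = 600 + 1298.67 ≈ 1899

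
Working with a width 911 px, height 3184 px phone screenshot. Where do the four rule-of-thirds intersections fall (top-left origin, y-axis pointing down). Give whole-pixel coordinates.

(304, 1061), (607, 1061), (304, 2123), (607, 2123)

One third of 911 is 303.67; one third of 3184 is 1061.33.
Vertical third lines at x = 304 and x = 607; horizontal third lines at y = 1061 and y = 2123.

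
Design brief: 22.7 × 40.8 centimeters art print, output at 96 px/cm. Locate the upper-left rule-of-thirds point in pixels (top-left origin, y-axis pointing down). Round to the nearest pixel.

In pixels the canvas is 22.7 × 96 = 2179.2 wide and 40.8 × 96 = 3916.8 tall.
The upper-left point is one-third across and one-third down:
x = 1 × 2179.2/3 ≈ 726; y = 1 × 3916.8/3 ≈ 1306.

x = 726 px, y = 1306 px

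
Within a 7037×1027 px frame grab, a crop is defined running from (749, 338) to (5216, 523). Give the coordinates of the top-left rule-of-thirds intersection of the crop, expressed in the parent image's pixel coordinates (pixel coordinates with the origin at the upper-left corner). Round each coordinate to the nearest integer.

x = 2238 px, y = 400 px

Crop width = 5216 − 749 = 4467 px; one third is 1489.00 px.
Crop height = 523 − 338 = 185 px; one third is 61.67 px.
The top-left point is one-third across and one-third down within the crop:
x = 749 + 1 × 1489.00 ≈ 2238; y = 338 + 1 × 61.67 ≈ 400.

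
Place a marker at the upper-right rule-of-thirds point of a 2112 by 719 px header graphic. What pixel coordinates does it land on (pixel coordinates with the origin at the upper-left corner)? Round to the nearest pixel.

(1408, 240)

The upper-right point sits two-thirds of the way across and one-third of the way down.
x = 2 × 2112/3 ≈ 1408; y = 1 × 719/3 ≈ 240.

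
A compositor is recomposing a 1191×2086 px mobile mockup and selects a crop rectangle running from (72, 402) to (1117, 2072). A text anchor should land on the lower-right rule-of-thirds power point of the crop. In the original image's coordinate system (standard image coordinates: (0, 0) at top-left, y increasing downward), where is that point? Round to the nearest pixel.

x = 769 px, y = 1515 px

Crop width = 1117 − 72 = 1045 px; one third is 348.33 px.
Crop height = 2072 − 402 = 1670 px; one third is 556.67 px.
The lower-right point is two-thirds across and two-thirds down within the crop:
x = 72 + 2 × 348.33 ≈ 769; y = 402 + 2 × 556.67 ≈ 1515.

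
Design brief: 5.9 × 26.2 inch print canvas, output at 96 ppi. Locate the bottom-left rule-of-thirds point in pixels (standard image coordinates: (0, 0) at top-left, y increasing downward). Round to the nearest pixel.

In pixels the canvas is 5.9 × 96 = 566.4 wide and 26.2 × 96 = 2515.2 tall.
The bottom-left point is one-third across and two-thirds down:
x = 1 × 566.4/3 ≈ 189; y = 2 × 2515.2/3 ≈ 1677.

(189, 1677)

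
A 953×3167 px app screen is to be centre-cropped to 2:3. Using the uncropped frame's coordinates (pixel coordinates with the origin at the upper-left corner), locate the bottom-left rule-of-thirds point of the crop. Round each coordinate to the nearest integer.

(318, 1822)

953/3167 < 2/3, so the 2:3 crop keeps the full width 953 and trims height to 953 × 3/2 = 1429.50 px.
Top offset = (3167 − 1429.50)/2 = 868.75 px; left offset = 0.
Bottom-left is one-third across and two-thirds down within the crop:
x = 0.00 + 1 × 953.00/3 ≈ 318; y = 868.75 + 2 × 1429.50/3 ≈ 1822.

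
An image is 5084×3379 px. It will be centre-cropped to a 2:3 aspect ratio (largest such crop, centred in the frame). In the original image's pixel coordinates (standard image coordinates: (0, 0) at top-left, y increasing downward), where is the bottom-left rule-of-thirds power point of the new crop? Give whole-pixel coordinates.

5084/3379 > 2/3, so the 2:3 crop keeps the full height 3379 and trims width to 3379 × 2/3 = 2252.67 px.
Left offset = (5084 − 2252.67)/2 = 1415.67 px; top offset = 0.
Bottom-left is one-third across and two-thirds down within the crop:
x = 1415.67 + 1 × 2252.67/3 ≈ 2167; y = 0.00 + 2 × 3379.00/3 ≈ 2253.

x = 2167 px, y = 2253 px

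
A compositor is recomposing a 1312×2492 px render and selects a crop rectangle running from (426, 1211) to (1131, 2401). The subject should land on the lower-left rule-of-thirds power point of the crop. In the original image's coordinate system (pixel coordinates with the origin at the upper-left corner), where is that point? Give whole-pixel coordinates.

Crop width = 1131 − 426 = 705 px; one third is 235.00 px.
Crop height = 2401 − 1211 = 1190 px; one third is 396.67 px.
The lower-left point is one-third across and two-thirds down within the crop:
x = 426 + 1 × 235.00 ≈ 661; y = 1211 + 2 × 396.67 ≈ 2004.

(661, 2004)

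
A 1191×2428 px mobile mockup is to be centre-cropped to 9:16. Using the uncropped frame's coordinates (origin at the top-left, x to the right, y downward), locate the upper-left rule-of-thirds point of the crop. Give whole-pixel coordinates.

1191/2428 < 9/16, so the 9:16 crop keeps the full width 1191 and trims height to 1191 × 16/9 = 2117.33 px.
Top offset = (2428 − 2117.33)/2 = 155.33 px; left offset = 0.
Upper-left is one-third across and one-third down within the crop:
x = 0.00 + 1 × 1191.00/3 ≈ 397; y = 155.33 + 1 × 2117.33/3 ≈ 861.

x = 397 px, y = 861 px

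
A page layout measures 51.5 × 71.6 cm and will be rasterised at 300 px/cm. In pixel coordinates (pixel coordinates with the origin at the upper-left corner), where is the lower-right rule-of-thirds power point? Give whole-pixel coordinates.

In pixels the canvas is 51.5 × 300 = 15450 wide and 71.6 × 300 = 21480 tall.
The lower-right point is two-thirds across and two-thirds down:
x = 2 × 15450/3 ≈ 10300; y = 2 × 21480/3 ≈ 14320.

(10300, 14320)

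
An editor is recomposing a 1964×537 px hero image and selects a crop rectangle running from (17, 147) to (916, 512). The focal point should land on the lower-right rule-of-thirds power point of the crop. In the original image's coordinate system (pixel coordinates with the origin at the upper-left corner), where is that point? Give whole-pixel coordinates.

Crop width = 916 − 17 = 899 px; one third is 299.67 px.
Crop height = 512 − 147 = 365 px; one third is 121.67 px.
The lower-right point is two-thirds across and two-thirds down within the crop:
x = 17 + 2 × 299.67 ≈ 616; y = 147 + 2 × 121.67 ≈ 390.

x = 616 px, y = 390 px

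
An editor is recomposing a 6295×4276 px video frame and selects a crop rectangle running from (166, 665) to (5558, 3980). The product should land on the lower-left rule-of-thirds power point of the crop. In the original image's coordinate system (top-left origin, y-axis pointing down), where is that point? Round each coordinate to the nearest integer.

Crop width = 5558 − 166 = 5392 px; one third is 1797.33 px.
Crop height = 3980 − 665 = 3315 px; one third is 1105.00 px.
The lower-left point is one-third across and two-thirds down within the crop:
x = 166 + 1 × 1797.33 ≈ 1963; y = 665 + 2 × 1105.00 ≈ 2875.

x = 1963 px, y = 2875 px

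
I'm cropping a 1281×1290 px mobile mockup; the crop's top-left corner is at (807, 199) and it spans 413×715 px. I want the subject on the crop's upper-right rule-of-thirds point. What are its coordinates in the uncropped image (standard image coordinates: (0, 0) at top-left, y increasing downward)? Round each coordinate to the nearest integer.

One third of the crop width 413 is 137.67 px.
One third of the crop height 715 is 238.33 px.
The upper-right point is two-thirds across and one-third down within the crop:
x = 807 + 2 × 137.67 ≈ 1082; y = 199 + 1 × 238.33 ≈ 437.

(1082, 437)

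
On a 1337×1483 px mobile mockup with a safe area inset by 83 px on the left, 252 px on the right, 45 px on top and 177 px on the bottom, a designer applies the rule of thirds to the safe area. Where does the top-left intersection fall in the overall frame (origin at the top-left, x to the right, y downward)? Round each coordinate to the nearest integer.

Content width = 1337 − 83 − 252 = 1002 px; content height = 1483 − 45 − 177 = 1261 px.
Top-left is one-third across and one-third down within the safe area.
x = 83 + 1 × 1002/3 = 83 + 334.00 ≈ 417
y = 45 + 1 × 1261/3 = 45 + 420.33 ≈ 465

x = 417 px, y = 465 px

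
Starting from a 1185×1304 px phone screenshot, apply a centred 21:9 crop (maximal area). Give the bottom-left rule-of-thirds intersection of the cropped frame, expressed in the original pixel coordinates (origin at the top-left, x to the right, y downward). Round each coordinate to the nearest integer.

1185/1304 < 21/9, so the 21:9 crop keeps the full width 1185 and trims height to 1185 × 9/21 = 507.86 px.
Top offset = (1304 − 507.86)/2 = 398.07 px; left offset = 0.
Bottom-left is one-third across and two-thirds down within the crop:
x = 0.00 + 1 × 1185.00/3 ≈ 395; y = 398.07 + 2 × 507.86/3 ≈ 737.

(395, 737)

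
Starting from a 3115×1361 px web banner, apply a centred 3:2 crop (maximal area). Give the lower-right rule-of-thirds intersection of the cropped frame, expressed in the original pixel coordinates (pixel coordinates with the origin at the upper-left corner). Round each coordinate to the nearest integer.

(1898, 907)

3115/1361 > 3/2, so the 3:2 crop keeps the full height 1361 and trims width to 1361 × 3/2 = 2041.50 px.
Left offset = (3115 − 2041.50)/2 = 536.75 px; top offset = 0.
Lower-right is two-thirds across and two-thirds down within the crop:
x = 536.75 + 2 × 2041.50/3 ≈ 1898; y = 0.00 + 2 × 1361.00/3 ≈ 907.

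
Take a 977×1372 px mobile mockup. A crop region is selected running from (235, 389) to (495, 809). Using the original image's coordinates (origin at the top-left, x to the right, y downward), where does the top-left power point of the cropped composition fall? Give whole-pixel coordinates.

Crop width = 495 − 235 = 260 px; one third is 86.67 px.
Crop height = 809 − 389 = 420 px; one third is 140.00 px.
The top-left point is one-third across and one-third down within the crop:
x = 235 + 1 × 86.67 ≈ 322; y = 389 + 1 × 140.00 ≈ 529.

(322, 529)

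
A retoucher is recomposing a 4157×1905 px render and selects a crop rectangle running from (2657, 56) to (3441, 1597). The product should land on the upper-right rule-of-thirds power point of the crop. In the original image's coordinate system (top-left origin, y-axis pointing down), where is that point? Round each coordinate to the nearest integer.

Crop width = 3441 − 2657 = 784 px; one third is 261.33 px.
Crop height = 1597 − 56 = 1541 px; one third is 513.67 px.
The upper-right point is two-thirds across and one-third down within the crop:
x = 2657 + 2 × 261.33 ≈ 3180; y = 56 + 1 × 513.67 ≈ 570.

x = 3180 px, y = 570 px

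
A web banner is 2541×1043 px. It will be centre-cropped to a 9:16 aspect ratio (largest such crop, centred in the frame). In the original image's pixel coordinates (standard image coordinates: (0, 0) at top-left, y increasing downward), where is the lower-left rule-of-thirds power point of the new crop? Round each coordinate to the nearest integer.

2541/1043 > 9/16, so the 9:16 crop keeps the full height 1043 and trims width to 1043 × 9/16 = 586.69 px.
Left offset = (2541 − 586.69)/2 = 977.16 px; top offset = 0.
Lower-left is one-third across and two-thirds down within the crop:
x = 977.16 + 1 × 586.69/3 ≈ 1173; y = 0.00 + 2 × 1043.00/3 ≈ 695.

x = 1173 px, y = 695 px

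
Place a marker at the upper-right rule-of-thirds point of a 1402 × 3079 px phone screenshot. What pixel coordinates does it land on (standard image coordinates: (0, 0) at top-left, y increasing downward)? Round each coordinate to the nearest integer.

x = 935 px, y = 1026 px

The upper-right point sits two-thirds of the way across and one-third of the way down.
x = 2 × 1402/3 ≈ 935; y = 1 × 3079/3 ≈ 1026.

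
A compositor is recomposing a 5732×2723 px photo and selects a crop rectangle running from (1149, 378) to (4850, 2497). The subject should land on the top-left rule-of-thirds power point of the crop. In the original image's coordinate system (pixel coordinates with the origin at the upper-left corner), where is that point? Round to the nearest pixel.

Crop width = 4850 − 1149 = 3701 px; one third is 1233.67 px.
Crop height = 2497 − 378 = 2119 px; one third is 706.33 px.
The top-left point is one-third across and one-third down within the crop:
x = 1149 + 1 × 1233.67 ≈ 2383; y = 378 + 1 × 706.33 ≈ 1084.

(2383, 1084)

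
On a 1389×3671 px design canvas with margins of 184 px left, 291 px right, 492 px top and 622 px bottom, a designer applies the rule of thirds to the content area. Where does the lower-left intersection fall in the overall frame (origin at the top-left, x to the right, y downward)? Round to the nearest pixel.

x = 489 px, y = 2197 px

Content width = 1389 − 184 − 291 = 914 px; content height = 3671 − 492 − 622 = 2557 px.
Lower-left is one-third across and two-thirds down within the content area.
x = 184 + 1 × 914/3 = 184 + 304.67 ≈ 489
y = 492 + 2 × 2557/3 = 492 + 1704.67 ≈ 2197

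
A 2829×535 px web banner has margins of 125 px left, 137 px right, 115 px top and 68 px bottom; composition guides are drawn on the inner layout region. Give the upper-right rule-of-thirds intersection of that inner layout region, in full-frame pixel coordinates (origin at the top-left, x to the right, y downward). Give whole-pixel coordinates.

x = 1836 px, y = 232 px

Content width = 2829 − 125 − 137 = 2567 px; content height = 535 − 115 − 68 = 352 px.
Upper-right is two-thirds across and one-third down within the inner layout region.
x = 125 + 2 × 2567/3 = 125 + 1711.33 ≈ 1836
y = 115 + 1 × 352/3 = 115 + 117.33 ≈ 232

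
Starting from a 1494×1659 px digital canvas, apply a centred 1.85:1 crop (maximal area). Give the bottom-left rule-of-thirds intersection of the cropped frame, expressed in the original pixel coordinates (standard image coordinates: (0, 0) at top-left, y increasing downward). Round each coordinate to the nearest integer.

(498, 964)

1494/1659 < 1.85/1, so the 1.85:1 crop keeps the full width 1494 and trims height to 1494 × 1/1.85 = 807.57 px.
Top offset = (1659 − 807.57)/2 = 425.72 px; left offset = 0.
Bottom-left is one-third across and two-thirds down within the crop:
x = 0.00 + 1 × 1494.00/3 ≈ 498; y = 425.72 + 2 × 807.57/3 ≈ 964.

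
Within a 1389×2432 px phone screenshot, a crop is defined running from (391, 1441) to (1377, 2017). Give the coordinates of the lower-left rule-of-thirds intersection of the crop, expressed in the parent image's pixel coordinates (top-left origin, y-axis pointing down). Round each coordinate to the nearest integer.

Crop width = 1377 − 391 = 986 px; one third is 328.67 px.
Crop height = 2017 − 1441 = 576 px; one third is 192.00 px.
The lower-left point is one-third across and two-thirds down within the crop:
x = 391 + 1 × 328.67 ≈ 720; y = 1441 + 2 × 192.00 ≈ 1825.

x = 720 px, y = 1825 px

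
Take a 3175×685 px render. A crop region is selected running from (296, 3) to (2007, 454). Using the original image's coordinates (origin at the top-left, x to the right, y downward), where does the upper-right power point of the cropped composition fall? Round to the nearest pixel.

x = 1437 px, y = 153 px

Crop width = 2007 − 296 = 1711 px; one third is 570.33 px.
Crop height = 454 − 3 = 451 px; one third is 150.33 px.
The upper-right point is two-thirds across and one-third down within the crop:
x = 296 + 2 × 570.33 ≈ 1437; y = 3 + 1 × 150.33 ≈ 153.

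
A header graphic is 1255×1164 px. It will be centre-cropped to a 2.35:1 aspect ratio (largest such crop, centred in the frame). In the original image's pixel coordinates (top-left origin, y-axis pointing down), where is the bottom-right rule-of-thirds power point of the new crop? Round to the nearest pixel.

1255/1164 < 2.35/1, so the 2.35:1 crop keeps the full width 1255 and trims height to 1255 × 1/2.35 = 534.04 px.
Top offset = (1164 − 534.04)/2 = 314.98 px; left offset = 0.
Bottom-right is two-thirds across and two-thirds down within the crop:
x = 0.00 + 2 × 1255.00/3 ≈ 837; y = 314.98 + 2 × 534.04/3 ≈ 671.

x = 837 px, y = 671 px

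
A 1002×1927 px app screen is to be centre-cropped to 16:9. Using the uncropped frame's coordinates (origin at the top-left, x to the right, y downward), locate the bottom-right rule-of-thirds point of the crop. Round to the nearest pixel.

1002/1927 < 16/9, so the 16:9 crop keeps the full width 1002 and trims height to 1002 × 9/16 = 563.62 px.
Top offset = (1927 − 563.62)/2 = 681.69 px; left offset = 0.
Bottom-right is two-thirds across and two-thirds down within the crop:
x = 0.00 + 2 × 1002.00/3 ≈ 668; y = 681.69 + 2 × 563.62/3 ≈ 1057.

(668, 1057)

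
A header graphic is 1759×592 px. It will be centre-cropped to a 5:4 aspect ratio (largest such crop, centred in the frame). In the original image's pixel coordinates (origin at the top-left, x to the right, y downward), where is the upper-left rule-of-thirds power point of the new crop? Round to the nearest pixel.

1759/592 > 5/4, so the 5:4 crop keeps the full height 592 and trims width to 592 × 5/4 = 740.00 px.
Left offset = (1759 − 740.00)/2 = 509.50 px; top offset = 0.
Upper-left is one-third across and one-third down within the crop:
x = 509.50 + 1 × 740.00/3 ≈ 756; y = 0.00 + 1 × 592.00/3 ≈ 197.

x = 756 px, y = 197 px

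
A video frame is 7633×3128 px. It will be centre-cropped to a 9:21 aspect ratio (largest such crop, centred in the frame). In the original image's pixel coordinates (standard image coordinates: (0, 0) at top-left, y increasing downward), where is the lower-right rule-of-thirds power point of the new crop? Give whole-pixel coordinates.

7633/3128 > 9/21, so the 9:21 crop keeps the full height 3128 and trims width to 3128 × 9/21 = 1340.57 px.
Left offset = (7633 − 1340.57)/2 = 3146.21 px; top offset = 0.
Lower-right is two-thirds across and two-thirds down within the crop:
x = 3146.21 + 2 × 1340.57/3 ≈ 4040; y = 0.00 + 2 × 3128.00/3 ≈ 2085.

(4040, 2085)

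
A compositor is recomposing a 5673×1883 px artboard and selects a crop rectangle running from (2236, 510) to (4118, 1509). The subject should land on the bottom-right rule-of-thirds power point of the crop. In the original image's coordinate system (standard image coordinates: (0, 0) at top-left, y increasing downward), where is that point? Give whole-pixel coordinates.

Crop width = 4118 − 2236 = 1882 px; one third is 627.33 px.
Crop height = 1509 − 510 = 999 px; one third is 333.00 px.
The bottom-right point is two-thirds across and two-thirds down within the crop:
x = 2236 + 2 × 627.33 ≈ 3491; y = 510 + 2 × 333.00 ≈ 1176.

x = 3491 px, y = 1176 px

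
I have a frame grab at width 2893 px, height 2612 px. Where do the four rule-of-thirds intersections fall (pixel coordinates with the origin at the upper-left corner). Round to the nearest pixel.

One third of 2893 is 964.33; one third of 2612 is 870.67.
Vertical third lines at x = 964 and x = 1929; horizontal third lines at y = 871 and y = 1741.

(964, 871), (1929, 871), (964, 1741), (1929, 1741)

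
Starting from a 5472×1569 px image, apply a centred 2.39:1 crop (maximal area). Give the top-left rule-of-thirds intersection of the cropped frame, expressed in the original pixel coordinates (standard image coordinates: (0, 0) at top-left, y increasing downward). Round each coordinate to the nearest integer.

5472/1569 > 2.39/1, so the 2.39:1 crop keeps the full height 1569 and trims width to 1569 × 2.39/1 = 3749.91 px.
Left offset = (5472 − 3749.91)/2 = 861.04 px; top offset = 0.
Top-left is one-third across and one-third down within the crop:
x = 861.04 + 1 × 3749.91/3 ≈ 2111; y = 0.00 + 1 × 1569.00/3 ≈ 523.

x = 2111 px, y = 523 px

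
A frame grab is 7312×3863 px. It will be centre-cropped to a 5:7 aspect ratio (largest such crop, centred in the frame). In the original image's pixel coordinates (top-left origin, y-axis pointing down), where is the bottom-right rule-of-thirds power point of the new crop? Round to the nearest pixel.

x = 4116 px, y = 2575 px

7312/3863 > 5/7, so the 5:7 crop keeps the full height 3863 and trims width to 3863 × 5/7 = 2759.29 px.
Left offset = (7312 − 2759.29)/2 = 2276.36 px; top offset = 0.
Bottom-right is two-thirds across and two-thirds down within the crop:
x = 2276.36 + 2 × 2759.29/3 ≈ 4116; y = 0.00 + 2 × 3863.00/3 ≈ 2575.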